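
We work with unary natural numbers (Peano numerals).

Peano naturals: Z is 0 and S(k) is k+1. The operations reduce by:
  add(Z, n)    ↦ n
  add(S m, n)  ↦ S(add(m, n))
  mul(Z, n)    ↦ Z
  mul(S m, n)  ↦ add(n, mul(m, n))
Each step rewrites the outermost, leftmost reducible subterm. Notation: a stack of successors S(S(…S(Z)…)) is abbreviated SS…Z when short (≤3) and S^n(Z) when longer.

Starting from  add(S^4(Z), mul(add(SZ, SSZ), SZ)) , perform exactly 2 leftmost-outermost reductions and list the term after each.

Answer: after 2 steps: S(S(add(SSZ, mul(add(SZ, SSZ), SZ))))

Reduction:
  start: add(S^4(Z), mul(add(SZ, SSZ), SZ))
  step 1: S(add(SSSZ, mul(add(SZ, SSZ), SZ)))
  step 2: S(S(add(SSZ, mul(add(SZ, SSZ), SZ))))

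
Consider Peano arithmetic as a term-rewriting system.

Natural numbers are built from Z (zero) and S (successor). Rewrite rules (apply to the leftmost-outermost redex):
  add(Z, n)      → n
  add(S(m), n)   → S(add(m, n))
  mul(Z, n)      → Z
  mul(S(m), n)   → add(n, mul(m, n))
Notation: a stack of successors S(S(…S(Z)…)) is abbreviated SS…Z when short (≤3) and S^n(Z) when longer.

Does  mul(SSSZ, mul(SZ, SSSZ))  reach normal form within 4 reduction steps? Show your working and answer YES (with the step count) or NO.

  start: mul(SSSZ, mul(SZ, SSSZ))
  [1] add(mul(SZ, SSSZ), mul(SSZ, mul(SZ, SSSZ)))
  [2] add(add(SSSZ, mul(Z, SSSZ)), mul(SSZ, mul(SZ, SSSZ)))
  [3] add(S(add(SSZ, mul(Z, SSSZ))), mul(SSZ, mul(SZ, SSSZ)))
  [4] S(add(add(SSZ, mul(Z, SSSZ)), mul(SSZ, mul(SZ, SSSZ))))

Answer: NO — after 4 steps the term is S(add(add(SSZ, mul(Z, SSSZ)), mul(SSZ, mul(SZ, SSSZ)))), not yet normal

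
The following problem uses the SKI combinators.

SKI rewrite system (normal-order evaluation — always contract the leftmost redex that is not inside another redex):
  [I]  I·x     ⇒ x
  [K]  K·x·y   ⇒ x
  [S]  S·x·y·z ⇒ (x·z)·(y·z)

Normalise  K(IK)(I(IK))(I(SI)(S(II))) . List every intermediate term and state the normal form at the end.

Answer: normal form = K(SI(SI))  (in 4 steps)

Reduction:
  start: K(IK)(I(IK))(I(SI)(S(II)))
  [1] IK(I(SI)(S(II)))
  [2] K(I(SI)(S(II)))
  [3] K(SI(S(II)))
  [4] K(SI(SI))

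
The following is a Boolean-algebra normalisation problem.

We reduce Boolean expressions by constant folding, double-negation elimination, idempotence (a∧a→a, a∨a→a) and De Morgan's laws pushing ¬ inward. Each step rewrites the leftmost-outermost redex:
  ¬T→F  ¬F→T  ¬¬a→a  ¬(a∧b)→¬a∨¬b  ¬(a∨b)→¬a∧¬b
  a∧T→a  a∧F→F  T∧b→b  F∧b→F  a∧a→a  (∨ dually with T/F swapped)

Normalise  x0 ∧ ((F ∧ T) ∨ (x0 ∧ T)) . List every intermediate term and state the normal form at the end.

  start: x0 ∧ ((F ∧ T) ∨ (x0 ∧ T))
  [1] x0 ∧ (F ∨ (x0 ∧ T))
  [2] x0 ∧ (x0 ∧ T)
  [3] x0 ∧ x0
  [4] x0

Answer: normal form = x0  (in 4 steps)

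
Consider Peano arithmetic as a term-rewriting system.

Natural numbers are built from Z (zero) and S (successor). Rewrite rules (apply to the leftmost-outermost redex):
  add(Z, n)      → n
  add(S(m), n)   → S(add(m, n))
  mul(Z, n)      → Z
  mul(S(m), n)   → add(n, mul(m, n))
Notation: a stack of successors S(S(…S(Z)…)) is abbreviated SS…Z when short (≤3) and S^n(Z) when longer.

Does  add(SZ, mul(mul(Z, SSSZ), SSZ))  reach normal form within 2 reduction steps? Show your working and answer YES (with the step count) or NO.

  start: add(SZ, mul(mul(Z, SSSZ), SSZ))
  step 1: S(add(Z, mul(mul(Z, SSSZ), SSZ)))
  step 2: S(mul(mul(Z, SSSZ), SSZ))

Answer: NO — after 2 steps the term is S(mul(mul(Z, SSSZ), SSZ)), not yet normal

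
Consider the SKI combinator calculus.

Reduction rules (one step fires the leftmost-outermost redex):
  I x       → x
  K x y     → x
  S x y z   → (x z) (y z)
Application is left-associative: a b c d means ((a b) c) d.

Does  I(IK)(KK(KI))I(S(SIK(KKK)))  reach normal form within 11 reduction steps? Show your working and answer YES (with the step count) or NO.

Answer: YES — reaches normal form K(S(K(KK))) in 8 ≤ 11 steps

Working:
  start: I(IK)(KK(KI))I(S(SIK(KKK)))
  [1] IK(KK(KI))I(S(SIK(KKK)))
  [2] K(KK(KI))I(S(SIK(KKK)))
  [3] KK(KI)(S(SIK(KKK)))
  [4] K(S(SIK(KKK)))
  [5] K(S(I(KKK)(K(KKK))))
  [6] K(S(KKK(K(KKK))))
  [7] K(S(K(K(KKK))))
  [8] K(S(K(KK)))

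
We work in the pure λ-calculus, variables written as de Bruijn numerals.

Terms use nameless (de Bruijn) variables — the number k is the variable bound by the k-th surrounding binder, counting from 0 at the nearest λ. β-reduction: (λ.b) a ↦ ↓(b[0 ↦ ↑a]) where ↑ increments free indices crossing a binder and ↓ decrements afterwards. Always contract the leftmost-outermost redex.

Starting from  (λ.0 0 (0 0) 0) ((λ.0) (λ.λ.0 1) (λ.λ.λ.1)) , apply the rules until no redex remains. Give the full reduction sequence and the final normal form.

  start: (λ.0 0 (0 0) 0) ((λ.0) (λ.λ.0 1) (λ.λ.λ.1))
  [1] (λ.0) (λ.λ.0 1) (λ.λ.λ.1) ((λ.0) (λ.λ.0 1) (λ.λ.λ.1)) ((λ.0) (λ.λ.0 1) (λ.λ.λ.1) ((λ.0) (λ.λ.0 1) (λ.λ.λ.1))) ((λ.0) (λ.λ.0 1) (λ.λ.λ.1))
  [2] (λ.λ.0 1) (λ.λ.λ.1) ((λ.0) (λ.λ.0 1) (λ.λ.λ.1)) ((λ.0) (λ.λ.0 1) (λ.λ.λ.1) ((λ.0) (λ.λ.0 1) (λ.λ.λ.1))) ((λ.0) (λ.λ.0 1) (λ.λ.λ.1))
  [3] (λ.0 (λ.λ.λ.1)) ((λ.0) (λ.λ.0 1) (λ.λ.λ.1)) ((λ.0) (λ.λ.0 1) (λ.λ.λ.1) ((λ.0) (λ.λ.0 1) (λ.λ.λ.1))) ((λ.0) (λ.λ.0 1) (λ.λ.λ.1))
  [4] (λ.0) (λ.λ.0 1) (λ.λ.λ.1) (λ.λ.λ.1) ((λ.0) (λ.λ.0 1) (λ.λ.λ.1) ((λ.0) (λ.λ.0 1) (λ.λ.λ.1))) ((λ.0) (λ.λ.0 1) (λ.λ.λ.1))
  [5] (λ.λ.0 1) (λ.λ.λ.1) (λ.λ.λ.1) ((λ.0) (λ.λ.0 1) (λ.λ.λ.1) ((λ.0) (λ.λ.0 1) (λ.λ.λ.1))) ((λ.0) (λ.λ.0 1) (λ.λ.λ.1))
  [6] (λ.0 (λ.λ.λ.1)) (λ.λ.λ.1) ((λ.0) (λ.λ.0 1) (λ.λ.λ.1) ((λ.0) (λ.λ.0 1) (λ.λ.λ.1))) ((λ.0) (λ.λ.0 1) (λ.λ.λ.1))
  [7] (λ.λ.λ.1) (λ.λ.λ.1) ((λ.0) (λ.λ.0 1) (λ.λ.λ.1) ((λ.0) (λ.λ.0 1) (λ.λ.λ.1))) ((λ.0) (λ.λ.0 1) (λ.λ.λ.1))
  [8] (λ.λ.1) ((λ.0) (λ.λ.0 1) (λ.λ.λ.1) ((λ.0) (λ.λ.0 1) (λ.λ.λ.1))) ((λ.0) (λ.λ.0 1) (λ.λ.λ.1))
  [9] (λ.(λ.0) (λ.λ.0 1) (λ.λ.λ.1) ((λ.0) (λ.λ.0 1) (λ.λ.λ.1))) ((λ.0) (λ.λ.0 1) (λ.λ.λ.1))
  [10] (λ.0) (λ.λ.0 1) (λ.λ.λ.1) ((λ.0) (λ.λ.0 1) (λ.λ.λ.1))
  [11] (λ.λ.0 1) (λ.λ.λ.1) ((λ.0) (λ.λ.0 1) (λ.λ.λ.1))
  [12] (λ.0 (λ.λ.λ.1)) ((λ.0) (λ.λ.0 1) (λ.λ.λ.1))
  [13] (λ.0) (λ.λ.0 1) (λ.λ.λ.1) (λ.λ.λ.1)
  [14] (λ.λ.0 1) (λ.λ.λ.1) (λ.λ.λ.1)
  [15] (λ.0 (λ.λ.λ.1)) (λ.λ.λ.1)
  [16] (λ.λ.λ.1) (λ.λ.λ.1)
  [17] λ.λ.1

Answer: normal form = λ.λ.1  (in 17 steps)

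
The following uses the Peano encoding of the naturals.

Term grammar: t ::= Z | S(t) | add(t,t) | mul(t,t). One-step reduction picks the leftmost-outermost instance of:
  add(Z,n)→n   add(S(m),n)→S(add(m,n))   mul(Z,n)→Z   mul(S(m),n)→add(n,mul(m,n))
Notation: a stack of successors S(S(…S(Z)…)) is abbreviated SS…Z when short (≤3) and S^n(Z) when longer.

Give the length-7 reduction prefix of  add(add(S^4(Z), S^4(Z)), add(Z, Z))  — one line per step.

Answer: after 7 steps: S(S(S(add(S(add(Z, S^4(Z))), add(Z, Z)))))

Derivation:
  start: add(add(S^4(Z), S^4(Z)), add(Z, Z))
  [1] add(S(add(SSSZ, S^4(Z))), add(Z, Z))
  [2] S(add(add(SSSZ, S^4(Z)), add(Z, Z)))
  [3] S(add(S(add(SSZ, S^4(Z))), add(Z, Z)))
  [4] S(S(add(add(SSZ, S^4(Z)), add(Z, Z))))
  [5] S(S(add(S(add(SZ, S^4(Z))), add(Z, Z))))
  [6] S(S(S(add(add(SZ, S^4(Z)), add(Z, Z)))))
  [7] S(S(S(add(S(add(Z, S^4(Z))), add(Z, Z)))))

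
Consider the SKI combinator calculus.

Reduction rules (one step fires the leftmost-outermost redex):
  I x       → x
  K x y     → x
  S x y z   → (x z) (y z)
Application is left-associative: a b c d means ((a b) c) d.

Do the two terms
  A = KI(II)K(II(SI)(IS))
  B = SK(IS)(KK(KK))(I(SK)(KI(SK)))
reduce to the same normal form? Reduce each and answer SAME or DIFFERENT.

Term A:
  start: KI(II)K(II(SI)(IS))
  →1  IK(II(SI)(IS))
  →2  K(II(SI)(IS))
  →3  K(I(SI)(IS))
  →4  K(SI(IS))
  →5  K(SIS)

Term B:
  start: SK(IS)(KK(KK))(I(SK)(KI(SK)))
  →1  K(KK(KK))(IS(KK(KK)))(I(SK)(KI(SK)))
  →2  KK(KK)(I(SK)(KI(SK)))
  →3  K(I(SK)(KI(SK)))
  →4  K(SK(KI(SK)))
  →5  K(SKI)

Answer: DIFFERENT — A ⇓ K(SIS), B ⇓ K(SKI)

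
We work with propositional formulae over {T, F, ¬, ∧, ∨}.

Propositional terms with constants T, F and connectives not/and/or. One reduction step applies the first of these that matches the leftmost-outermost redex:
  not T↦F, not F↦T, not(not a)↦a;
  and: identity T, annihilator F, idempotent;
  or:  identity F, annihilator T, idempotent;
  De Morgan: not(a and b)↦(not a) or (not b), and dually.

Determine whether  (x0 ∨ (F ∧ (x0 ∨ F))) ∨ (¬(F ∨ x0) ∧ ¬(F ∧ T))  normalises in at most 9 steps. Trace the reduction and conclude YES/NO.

  start: (x0 ∨ (F ∧ (x0 ∨ F))) ∨ (¬(F ∨ x0) ∧ ¬(F ∧ T))
  step 1: (x0 ∨ F) ∨ (¬(F ∨ x0) ∧ ¬(F ∧ T))
  step 2: x0 ∨ (¬(F ∨ x0) ∧ ¬(F ∧ T))
  step 3: x0 ∨ ((¬F ∧ ¬x0) ∧ ¬(F ∧ T))
  step 4: x0 ∨ ((T ∧ ¬x0) ∧ ¬(F ∧ T))
  step 5: x0 ∨ (¬x0 ∧ ¬(F ∧ T))
  step 6: x0 ∨ (¬x0 ∧ (¬F ∨ ¬T))
  step 7: x0 ∨ (¬x0 ∧ (T ∨ ¬T))
  step 8: x0 ∨ (¬x0 ∧ T)
  step 9: x0 ∨ ¬x0

Answer: YES — reaches normal form x0 ∨ ¬x0 in 9 ≤ 9 steps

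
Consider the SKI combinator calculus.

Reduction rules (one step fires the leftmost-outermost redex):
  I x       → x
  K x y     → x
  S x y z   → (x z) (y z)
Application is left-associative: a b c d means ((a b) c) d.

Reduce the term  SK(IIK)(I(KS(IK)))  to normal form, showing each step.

Answer: normal form = S  (in 4 steps)

Reduction:
  start: SK(IIK)(I(KS(IK)))
  →1  K(I(KS(IK)))(IIK(I(KS(IK))))
  →2  I(KS(IK))
  →3  KS(IK)
  →4  S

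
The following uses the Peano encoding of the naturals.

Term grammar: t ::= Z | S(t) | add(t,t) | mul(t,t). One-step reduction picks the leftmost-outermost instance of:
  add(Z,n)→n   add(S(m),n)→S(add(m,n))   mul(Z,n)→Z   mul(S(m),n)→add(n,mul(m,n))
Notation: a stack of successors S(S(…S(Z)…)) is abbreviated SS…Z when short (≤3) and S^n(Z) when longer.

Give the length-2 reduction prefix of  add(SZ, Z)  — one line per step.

Answer: after 2 steps: SZ

Working:
  start: add(SZ, Z)
  step 1: S(add(Z, Z))
  step 2: SZ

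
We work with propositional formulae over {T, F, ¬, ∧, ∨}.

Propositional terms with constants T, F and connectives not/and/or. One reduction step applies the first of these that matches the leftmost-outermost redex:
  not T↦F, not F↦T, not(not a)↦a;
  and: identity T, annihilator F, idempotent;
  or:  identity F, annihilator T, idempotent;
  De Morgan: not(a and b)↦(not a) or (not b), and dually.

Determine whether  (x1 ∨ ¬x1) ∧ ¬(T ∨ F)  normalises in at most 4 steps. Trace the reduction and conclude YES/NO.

Answer: YES — reaches normal form F in 4 ≤ 4 steps

Reduction:
  start: (x1 ∨ ¬x1) ∧ ¬(T ∨ F)
  →1  (x1 ∨ ¬x1) ∧ (¬T ∧ ¬F)
  →2  (x1 ∨ ¬x1) ∧ (F ∧ ¬F)
  →3  (x1 ∨ ¬x1) ∧ F
  →4  F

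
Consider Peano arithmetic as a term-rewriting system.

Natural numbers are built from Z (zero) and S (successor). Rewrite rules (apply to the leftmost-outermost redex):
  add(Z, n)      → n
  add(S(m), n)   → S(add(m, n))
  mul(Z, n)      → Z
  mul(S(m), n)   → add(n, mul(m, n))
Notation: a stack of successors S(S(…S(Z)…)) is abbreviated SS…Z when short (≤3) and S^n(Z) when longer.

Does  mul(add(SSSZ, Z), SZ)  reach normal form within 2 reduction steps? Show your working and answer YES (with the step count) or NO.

Answer: NO — after 2 steps the term is add(SZ, mul(add(SSZ, Z), SZ)), not yet normal

Derivation:
  start: mul(add(SSSZ, Z), SZ)
  [1] mul(S(add(SSZ, Z)), SZ)
  [2] add(SZ, mul(add(SSZ, Z), SZ))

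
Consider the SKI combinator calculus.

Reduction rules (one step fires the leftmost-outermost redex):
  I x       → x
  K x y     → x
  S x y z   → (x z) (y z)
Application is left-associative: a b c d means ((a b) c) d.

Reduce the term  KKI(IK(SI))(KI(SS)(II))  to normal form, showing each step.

  start: KKI(IK(SI))(KI(SS)(II))
  [1] K(IK(SI))(KI(SS)(II))
  [2] IK(SI)
  [3] K(SI)

Answer: normal form = K(SI)  (in 3 steps)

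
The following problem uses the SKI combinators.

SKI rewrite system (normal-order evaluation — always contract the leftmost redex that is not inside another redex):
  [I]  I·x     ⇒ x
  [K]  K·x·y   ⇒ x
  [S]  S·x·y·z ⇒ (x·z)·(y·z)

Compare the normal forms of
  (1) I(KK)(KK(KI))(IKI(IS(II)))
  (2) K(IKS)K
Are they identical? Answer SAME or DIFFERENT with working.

Answer: DIFFERENT — A ⇓ KI, B ⇓ KS

Working:
Term A:
  start: I(KK)(KK(KI))(IKI(IS(II)))
  step 1: KK(KK(KI))(IKI(IS(II)))
  step 2: K(IKI(IS(II)))
  step 3: K(KI(IS(II)))
  step 4: KI

Term B:
  start: K(IKS)K
  step 1: IKS
  step 2: KS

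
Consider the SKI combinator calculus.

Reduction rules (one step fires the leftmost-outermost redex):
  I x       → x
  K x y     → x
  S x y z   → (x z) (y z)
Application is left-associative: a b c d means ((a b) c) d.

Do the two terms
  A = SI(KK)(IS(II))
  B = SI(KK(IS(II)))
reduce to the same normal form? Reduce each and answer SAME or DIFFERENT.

Answer: SAME — A ⇓ SIK, B ⇓ SIK

Reduction:
Term A:
  start: SI(KK)(IS(II))
  →1  I(IS(II))(KK(IS(II)))
  →2  IS(II)(KK(IS(II)))
  →3  S(II)(KK(IS(II)))
  →4  SI(KK(IS(II)))
  →5  SIK

Term B:
  start: SI(KK(IS(II)))
  →1  SIK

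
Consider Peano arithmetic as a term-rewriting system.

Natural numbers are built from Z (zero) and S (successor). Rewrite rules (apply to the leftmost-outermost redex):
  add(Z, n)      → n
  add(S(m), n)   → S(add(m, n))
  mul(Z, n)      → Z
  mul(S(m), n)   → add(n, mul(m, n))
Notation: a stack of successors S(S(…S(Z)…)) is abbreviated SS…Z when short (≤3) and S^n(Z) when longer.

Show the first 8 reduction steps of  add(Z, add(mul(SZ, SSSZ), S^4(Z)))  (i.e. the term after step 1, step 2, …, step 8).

  start: add(Z, add(mul(SZ, SSSZ), S^4(Z)))
  →1  add(mul(SZ, SSSZ), S^4(Z))
  →2  add(add(SSSZ, mul(Z, SSSZ)), S^4(Z))
  →3  add(S(add(SSZ, mul(Z, SSSZ))), S^4(Z))
  →4  S(add(add(SSZ, mul(Z, SSSZ)), S^4(Z)))
  →5  S(add(S(add(SZ, mul(Z, SSSZ))), S^4(Z)))
  →6  S(S(add(add(SZ, mul(Z, SSSZ)), S^4(Z))))
  →7  S(S(add(S(add(Z, mul(Z, SSSZ))), S^4(Z))))
  →8  S(S(S(add(add(Z, mul(Z, SSSZ)), S^4(Z)))))

Answer: after 8 steps: S(S(S(add(add(Z, mul(Z, SSSZ)), S^4(Z)))))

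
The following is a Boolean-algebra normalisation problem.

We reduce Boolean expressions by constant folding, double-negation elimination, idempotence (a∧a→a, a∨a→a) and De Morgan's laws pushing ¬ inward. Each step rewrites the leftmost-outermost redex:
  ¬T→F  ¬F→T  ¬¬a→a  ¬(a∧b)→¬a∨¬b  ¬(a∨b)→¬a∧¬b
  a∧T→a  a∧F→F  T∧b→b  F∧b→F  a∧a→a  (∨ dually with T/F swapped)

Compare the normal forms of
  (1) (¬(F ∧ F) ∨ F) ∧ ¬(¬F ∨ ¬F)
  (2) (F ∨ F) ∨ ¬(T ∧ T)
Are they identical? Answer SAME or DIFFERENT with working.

Term A:
  start: (¬(F ∧ F) ∨ F) ∧ ¬(¬F ∨ ¬F)
  step 1: ¬(F ∧ F) ∧ ¬(¬F ∨ ¬F)
  step 2: (¬F ∨ ¬F) ∧ ¬(¬F ∨ ¬F)
  step 3: ¬F ∧ ¬(¬F ∨ ¬F)
  step 4: T ∧ ¬(¬F ∨ ¬F)
  step 5: ¬(¬F ∨ ¬F)
  step 6: ¬¬F ∧ ¬¬F
  step 7: ¬¬F
  step 8: F

Term B:
  start: (F ∨ F) ∨ ¬(T ∧ T)
  step 1: F ∨ ¬(T ∧ T)
  step 2: ¬(T ∧ T)
  step 3: ¬T ∨ ¬T
  step 4: ¬T
  step 5: F

Answer: SAME — A ⇓ F, B ⇓ F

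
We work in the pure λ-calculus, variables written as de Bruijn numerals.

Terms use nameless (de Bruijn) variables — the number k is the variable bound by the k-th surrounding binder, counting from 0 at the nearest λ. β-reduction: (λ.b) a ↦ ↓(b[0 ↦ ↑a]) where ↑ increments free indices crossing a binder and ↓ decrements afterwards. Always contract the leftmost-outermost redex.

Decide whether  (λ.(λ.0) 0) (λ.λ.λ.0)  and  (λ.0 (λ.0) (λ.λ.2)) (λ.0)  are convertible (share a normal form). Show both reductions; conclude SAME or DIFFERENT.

Answer: SAME — A ⇓ λ.λ.λ.0, B ⇓ λ.λ.λ.0

Reduction:
Term A:
  start: (λ.(λ.0) 0) (λ.λ.λ.0)
  →1  (λ.0) (λ.λ.λ.0)
  →2  λ.λ.λ.0

Term B:
  start: (λ.0 (λ.0) (λ.λ.2)) (λ.0)
  →1  (λ.0) (λ.0) (λ.λ.λ.0)
  →2  (λ.0) (λ.λ.λ.0)
  →3  λ.λ.λ.0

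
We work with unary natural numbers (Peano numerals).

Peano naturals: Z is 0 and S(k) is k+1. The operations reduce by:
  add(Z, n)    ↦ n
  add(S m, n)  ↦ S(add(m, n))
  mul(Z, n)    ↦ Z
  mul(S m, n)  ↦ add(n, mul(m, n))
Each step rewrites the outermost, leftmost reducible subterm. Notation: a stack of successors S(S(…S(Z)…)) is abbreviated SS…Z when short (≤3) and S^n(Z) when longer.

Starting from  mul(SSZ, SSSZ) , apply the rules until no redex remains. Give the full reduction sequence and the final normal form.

  start: mul(SSZ, SSSZ)
  step 1: add(SSSZ, mul(SZ, SSSZ))
  step 2: S(add(SSZ, mul(SZ, SSSZ)))
  step 3: S(S(add(SZ, mul(SZ, SSSZ))))
  step 4: S(S(S(add(Z, mul(SZ, SSSZ)))))
  step 5: S(S(S(mul(SZ, SSSZ))))
  step 6: S(S(S(add(SSSZ, mul(Z, SSSZ)))))
  step 7: S(S(S(S(add(SSZ, mul(Z, SSSZ))))))
  step 8: S(S(S(S(S(add(SZ, mul(Z, SSSZ)))))))
  step 9: S(S(S(S(S(S(add(Z, mul(Z, SSSZ))))))))
  step 10: S(S(S(S(S(S(mul(Z, SSSZ)))))))
  step 11: S^6(Z)

Answer: normal form = S^6(Z)  (in 11 steps)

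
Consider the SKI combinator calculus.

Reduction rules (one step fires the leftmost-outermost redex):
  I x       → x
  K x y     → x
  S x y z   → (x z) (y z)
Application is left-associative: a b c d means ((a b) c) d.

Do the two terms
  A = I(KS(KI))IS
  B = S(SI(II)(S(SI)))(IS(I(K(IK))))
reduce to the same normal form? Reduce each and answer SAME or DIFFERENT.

Answer: DIFFERENT — A ⇓ SIS, B ⇓ S(S(SI)(S(SI)))(S(KK))

Derivation:
Term A:
  start: I(KS(KI))IS
  →1  KS(KI)IS
  →2  SIS

Term B:
  start: S(SI(II)(S(SI)))(IS(I(K(IK))))
  →1  S(I(S(SI))(II(S(SI))))(IS(I(K(IK))))
  →2  S(S(SI)(II(S(SI))))(IS(I(K(IK))))
  →3  S(S(SI)(I(S(SI))))(IS(I(K(IK))))
  →4  S(S(SI)(S(SI)))(IS(I(K(IK))))
  →5  S(S(SI)(S(SI)))(S(I(K(IK))))
  →6  S(S(SI)(S(SI)))(S(K(IK)))
  →7  S(S(SI)(S(SI)))(S(KK))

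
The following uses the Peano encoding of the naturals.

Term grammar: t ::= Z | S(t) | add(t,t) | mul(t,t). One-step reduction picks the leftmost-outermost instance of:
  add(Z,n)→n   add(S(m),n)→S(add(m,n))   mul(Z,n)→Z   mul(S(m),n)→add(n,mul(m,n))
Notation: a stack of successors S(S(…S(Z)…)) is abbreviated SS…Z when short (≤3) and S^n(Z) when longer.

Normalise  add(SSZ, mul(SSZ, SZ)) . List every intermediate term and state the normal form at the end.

  start: add(SSZ, mul(SSZ, SZ))
  →1  S(add(SZ, mul(SSZ, SZ)))
  →2  S(S(add(Z, mul(SSZ, SZ))))
  →3  S(S(mul(SSZ, SZ)))
  →4  S(S(add(SZ, mul(SZ, SZ))))
  →5  S(S(S(add(Z, mul(SZ, SZ)))))
  →6  S(S(S(mul(SZ, SZ))))
  →7  S(S(S(add(SZ, mul(Z, SZ)))))
  →8  S(S(S(S(add(Z, mul(Z, SZ))))))
  →9  S(S(S(S(mul(Z, SZ)))))
  →10  S^4(Z)

Answer: normal form = S^4(Z)  (in 10 steps)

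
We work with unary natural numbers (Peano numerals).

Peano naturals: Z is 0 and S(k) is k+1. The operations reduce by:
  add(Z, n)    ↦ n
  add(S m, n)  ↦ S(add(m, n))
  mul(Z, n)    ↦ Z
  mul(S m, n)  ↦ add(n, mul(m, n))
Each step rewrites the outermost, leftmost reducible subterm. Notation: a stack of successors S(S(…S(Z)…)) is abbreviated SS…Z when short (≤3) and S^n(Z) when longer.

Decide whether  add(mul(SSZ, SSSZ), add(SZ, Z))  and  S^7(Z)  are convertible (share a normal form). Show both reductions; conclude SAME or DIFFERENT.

Term A:
  start: add(mul(SSZ, SSSZ), add(SZ, Z))
  step 1: add(add(SSSZ, mul(SZ, SSSZ)), add(SZ, Z))
  step 2: add(S(add(SSZ, mul(SZ, SSSZ))), add(SZ, Z))
  step 3: S(add(add(SSZ, mul(SZ, SSSZ)), add(SZ, Z)))
  step 4: S(add(S(add(SZ, mul(SZ, SSSZ))), add(SZ, Z)))
  step 5: S(S(add(add(SZ, mul(SZ, SSSZ)), add(SZ, Z))))
  step 6: S(S(add(S(add(Z, mul(SZ, SSSZ))), add(SZ, Z))))
  step 7: S(S(S(add(add(Z, mul(SZ, SSSZ)), add(SZ, Z)))))
  step 8: S(S(S(add(mul(SZ, SSSZ), add(SZ, Z)))))
  step 9: S(S(S(add(add(SSSZ, mul(Z, SSSZ)), add(SZ, Z)))))
  step 10: S(S(S(add(S(add(SSZ, mul(Z, SSSZ))), add(SZ, Z)))))
  step 11: S(S(S(S(add(add(SSZ, mul(Z, SSSZ)), add(SZ, Z))))))
  step 12: S(S(S(S(add(S(add(SZ, mul(Z, SSSZ))), add(SZ, Z))))))
  step 13: S(S(S(S(S(add(add(SZ, mul(Z, SSSZ)), add(SZ, Z)))))))
  step 14: S(S(S(S(S(add(S(add(Z, mul(Z, SSSZ))), add(SZ, Z)))))))
  step 15: S(S(S(S(S(S(add(add(Z, mul(Z, SSSZ)), add(SZ, Z))))))))
  step 16: S(S(S(S(S(S(add(mul(Z, SSSZ), add(SZ, Z))))))))
  step 17: S(S(S(S(S(S(add(Z, add(SZ, Z))))))))
  step 18: S(S(S(S(S(S(add(SZ, Z)))))))
  step 19: S(S(S(S(S(S(S(add(Z, Z))))))))
  step 20: S^7(Z)

Term B:
  start: S^7(Z)

Answer: SAME — A ⇓ S^7(Z), B ⇓ S^7(Z)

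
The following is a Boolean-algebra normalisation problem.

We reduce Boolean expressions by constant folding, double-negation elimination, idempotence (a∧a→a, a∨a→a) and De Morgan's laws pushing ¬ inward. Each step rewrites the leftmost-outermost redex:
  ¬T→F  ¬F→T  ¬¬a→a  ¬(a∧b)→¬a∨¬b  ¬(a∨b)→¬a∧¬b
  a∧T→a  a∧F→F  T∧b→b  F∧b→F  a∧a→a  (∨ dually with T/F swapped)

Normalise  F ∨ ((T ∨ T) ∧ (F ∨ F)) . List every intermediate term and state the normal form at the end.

Answer: normal form = F  (in 4 steps)

Derivation:
  start: F ∨ ((T ∨ T) ∧ (F ∨ F))
  [1] (T ∨ T) ∧ (F ∨ F)
  [2] T ∧ (F ∨ F)
  [3] F ∨ F
  [4] F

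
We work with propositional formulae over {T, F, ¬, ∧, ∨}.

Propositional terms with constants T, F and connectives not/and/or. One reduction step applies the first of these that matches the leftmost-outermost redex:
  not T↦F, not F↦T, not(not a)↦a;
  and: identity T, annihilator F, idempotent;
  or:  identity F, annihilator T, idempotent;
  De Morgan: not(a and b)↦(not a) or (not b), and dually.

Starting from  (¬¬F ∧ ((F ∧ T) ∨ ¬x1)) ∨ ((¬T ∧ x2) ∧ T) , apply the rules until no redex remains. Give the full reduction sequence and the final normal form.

  start: (¬¬F ∧ ((F ∧ T) ∨ ¬x1)) ∨ ((¬T ∧ x2) ∧ T)
  →1  (F ∧ ((F ∧ T) ∨ ¬x1)) ∨ ((¬T ∧ x2) ∧ T)
  →2  F ∨ ((¬T ∧ x2) ∧ T)
  →3  (¬T ∧ x2) ∧ T
  →4  ¬T ∧ x2
  →5  F ∧ x2
  →6  F

Answer: normal form = F  (in 6 steps)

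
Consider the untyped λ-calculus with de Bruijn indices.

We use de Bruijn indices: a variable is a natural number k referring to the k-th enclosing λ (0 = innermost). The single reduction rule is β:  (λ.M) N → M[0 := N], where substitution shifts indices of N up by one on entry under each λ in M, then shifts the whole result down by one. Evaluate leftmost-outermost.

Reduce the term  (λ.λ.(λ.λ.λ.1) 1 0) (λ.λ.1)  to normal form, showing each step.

  start: (λ.λ.(λ.λ.λ.1) 1 0) (λ.λ.1)
  [1] λ.(λ.λ.λ.1) (λ.λ.1) 0
  [2] λ.(λ.λ.1) 0
  [3] λ.λ.1

Answer: normal form = λ.λ.1  (in 3 steps)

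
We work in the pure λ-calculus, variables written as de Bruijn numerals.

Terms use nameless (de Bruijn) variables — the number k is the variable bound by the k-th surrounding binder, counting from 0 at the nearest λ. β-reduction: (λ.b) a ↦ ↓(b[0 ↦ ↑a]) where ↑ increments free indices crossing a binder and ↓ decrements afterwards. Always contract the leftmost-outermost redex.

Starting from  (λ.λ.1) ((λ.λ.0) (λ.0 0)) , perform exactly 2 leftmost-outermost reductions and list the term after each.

  start: (λ.λ.1) ((λ.λ.0) (λ.0 0))
  step 1: λ.(λ.λ.0) (λ.0 0)
  step 2: λ.λ.0

Answer: after 2 steps: λ.λ.0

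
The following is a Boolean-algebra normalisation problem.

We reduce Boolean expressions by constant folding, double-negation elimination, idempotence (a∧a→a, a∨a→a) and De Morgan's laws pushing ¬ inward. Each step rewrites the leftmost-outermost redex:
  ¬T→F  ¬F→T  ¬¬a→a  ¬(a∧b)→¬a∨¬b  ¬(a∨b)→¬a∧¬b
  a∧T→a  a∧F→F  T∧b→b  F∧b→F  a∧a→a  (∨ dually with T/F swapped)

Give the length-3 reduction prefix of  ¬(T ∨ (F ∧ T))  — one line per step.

  start: ¬(T ∨ (F ∧ T))
  →1  ¬T ∧ ¬(F ∧ T)
  →2  F ∧ ¬(F ∧ T)
  →3  F

Answer: after 3 steps: F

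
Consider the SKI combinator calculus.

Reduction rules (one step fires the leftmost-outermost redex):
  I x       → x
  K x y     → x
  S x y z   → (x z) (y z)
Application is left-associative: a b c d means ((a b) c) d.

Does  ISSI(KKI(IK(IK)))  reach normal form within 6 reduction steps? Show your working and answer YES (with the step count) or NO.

Answer: NO — after 6 steps the term is S(K(KK))(KKI(IK(IK))), not yet normal

Working:
  start: ISSI(KKI(IK(IK)))
  [1] SSI(KKI(IK(IK)))
  [2] S(KKI(IK(IK)))(I(KKI(IK(IK))))
  [3] S(K(IK(IK)))(I(KKI(IK(IK))))
  [4] S(K(K(IK)))(I(KKI(IK(IK))))
  [5] S(K(KK))(I(KKI(IK(IK))))
  [6] S(K(KK))(KKI(IK(IK)))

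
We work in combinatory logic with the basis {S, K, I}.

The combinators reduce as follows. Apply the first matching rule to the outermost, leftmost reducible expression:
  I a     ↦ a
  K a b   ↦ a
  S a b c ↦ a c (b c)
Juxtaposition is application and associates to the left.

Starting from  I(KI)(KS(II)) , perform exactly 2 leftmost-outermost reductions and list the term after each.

Answer: after 2 steps: I

Derivation:
  start: I(KI)(KS(II))
  [1] KI(KS(II))
  [2] I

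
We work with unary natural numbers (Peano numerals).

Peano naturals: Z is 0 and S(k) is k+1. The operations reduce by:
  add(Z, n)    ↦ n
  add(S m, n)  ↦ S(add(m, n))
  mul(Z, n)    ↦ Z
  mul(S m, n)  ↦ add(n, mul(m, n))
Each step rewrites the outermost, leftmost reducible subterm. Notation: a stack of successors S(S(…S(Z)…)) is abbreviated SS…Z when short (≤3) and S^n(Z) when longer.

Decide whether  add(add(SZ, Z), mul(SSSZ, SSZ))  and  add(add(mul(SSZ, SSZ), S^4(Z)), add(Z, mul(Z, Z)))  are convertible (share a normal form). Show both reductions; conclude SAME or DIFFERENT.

Answer: DIFFERENT — A ⇓ S^7(Z), B ⇓ S^8(Z)

Reduction:
Term A:
  start: add(add(SZ, Z), mul(SSSZ, SSZ))
  [1] add(S(add(Z, Z)), mul(SSSZ, SSZ))
  [2] S(add(add(Z, Z), mul(SSSZ, SSZ)))
  [3] S(add(Z, mul(SSSZ, SSZ)))
  [4] S(mul(SSSZ, SSZ))
  [5] S(add(SSZ, mul(SSZ, SSZ)))
  [6] S(S(add(SZ, mul(SSZ, SSZ))))
  [7] S(S(S(add(Z, mul(SSZ, SSZ)))))
  [8] S(S(S(mul(SSZ, SSZ))))
  [9] S(S(S(add(SSZ, mul(SZ, SSZ)))))
  [10] S(S(S(S(add(SZ, mul(SZ, SSZ))))))
  [11] S(S(S(S(S(add(Z, mul(SZ, SSZ)))))))
  [12] S(S(S(S(S(mul(SZ, SSZ))))))
  [13] S(S(S(S(S(add(SSZ, mul(Z, SSZ)))))))
  [14] S(S(S(S(S(S(add(SZ, mul(Z, SSZ))))))))
  [15] S(S(S(S(S(S(S(add(Z, mul(Z, SSZ)))))))))
  [16] S(S(S(S(S(S(S(mul(Z, SSZ))))))))
  [17] S^7(Z)

Term B:
  start: add(add(mul(SSZ, SSZ), S^4(Z)), add(Z, mul(Z, Z)))
  [1] add(add(add(SSZ, mul(SZ, SSZ)), S^4(Z)), add(Z, mul(Z, Z)))
  [2] add(add(S(add(SZ, mul(SZ, SSZ))), S^4(Z)), add(Z, mul(Z, Z)))
  [3] add(S(add(add(SZ, mul(SZ, SSZ)), S^4(Z))), add(Z, mul(Z, Z)))
  [4] S(add(add(add(SZ, mul(SZ, SSZ)), S^4(Z)), add(Z, mul(Z, Z))))
  [5] S(add(add(S(add(Z, mul(SZ, SSZ))), S^4(Z)), add(Z, mul(Z, Z))))
  [6] S(add(S(add(add(Z, mul(SZ, SSZ)), S^4(Z))), add(Z, mul(Z, Z))))
  [7] S(S(add(add(add(Z, mul(SZ, SSZ)), S^4(Z)), add(Z, mul(Z, Z)))))
  [8] S(S(add(add(mul(SZ, SSZ), S^4(Z)), add(Z, mul(Z, Z)))))
  [9] S(S(add(add(add(SSZ, mul(Z, SSZ)), S^4(Z)), add(Z, mul(Z, Z)))))
  [10] S(S(add(add(S(add(SZ, mul(Z, SSZ))), S^4(Z)), add(Z, mul(Z, Z)))))
  [11] S(S(add(S(add(add(SZ, mul(Z, SSZ)), S^4(Z))), add(Z, mul(Z, Z)))))
  [12] S(S(S(add(add(add(SZ, mul(Z, SSZ)), S^4(Z)), add(Z, mul(Z, Z))))))
  [13] S(S(S(add(add(S(add(Z, mul(Z, SSZ))), S^4(Z)), add(Z, mul(Z, Z))))))
  [14] S(S(S(add(S(add(add(Z, mul(Z, SSZ)), S^4(Z))), add(Z, mul(Z, Z))))))
  [15] S(S(S(S(add(add(add(Z, mul(Z, SSZ)), S^4(Z)), add(Z, mul(Z, Z)))))))
  [16] S(S(S(S(add(add(mul(Z, SSZ), S^4(Z)), add(Z, mul(Z, Z)))))))
  [17] S(S(S(S(add(add(Z, S^4(Z)), add(Z, mul(Z, Z)))))))
  [18] S(S(S(S(add(S^4(Z), add(Z, mul(Z, Z)))))))
  [19] S(S(S(S(S(add(SSSZ, add(Z, mul(Z, Z))))))))
  [20] S(S(S(S(S(S(add(SSZ, add(Z, mul(Z, Z)))))))))
  [21] S(S(S(S(S(S(S(add(SZ, add(Z, mul(Z, Z))))))))))
  [22] S(S(S(S(S(S(S(S(add(Z, add(Z, mul(Z, Z)))))))))))
  [23] S(S(S(S(S(S(S(S(add(Z, mul(Z, Z))))))))))
  [24] S(S(S(S(S(S(S(S(mul(Z, Z)))))))))
  [25] S^8(Z)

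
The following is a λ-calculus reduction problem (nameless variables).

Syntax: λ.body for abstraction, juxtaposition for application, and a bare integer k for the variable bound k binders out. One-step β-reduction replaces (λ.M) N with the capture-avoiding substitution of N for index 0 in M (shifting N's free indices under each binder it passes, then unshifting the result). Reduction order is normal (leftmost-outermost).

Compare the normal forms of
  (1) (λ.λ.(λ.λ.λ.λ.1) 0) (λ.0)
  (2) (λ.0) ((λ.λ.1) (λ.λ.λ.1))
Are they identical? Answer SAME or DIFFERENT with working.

Answer: SAME — A ⇓ λ.λ.λ.λ.1, B ⇓ λ.λ.λ.λ.1

Reduction:
Term A:
  start: (λ.λ.(λ.λ.λ.λ.1) 0) (λ.0)
  →1  λ.(λ.λ.λ.λ.1) 0
  →2  λ.λ.λ.λ.1

Term B:
  start: (λ.0) ((λ.λ.1) (λ.λ.λ.1))
  →1  (λ.λ.1) (λ.λ.λ.1)
  →2  λ.λ.λ.λ.1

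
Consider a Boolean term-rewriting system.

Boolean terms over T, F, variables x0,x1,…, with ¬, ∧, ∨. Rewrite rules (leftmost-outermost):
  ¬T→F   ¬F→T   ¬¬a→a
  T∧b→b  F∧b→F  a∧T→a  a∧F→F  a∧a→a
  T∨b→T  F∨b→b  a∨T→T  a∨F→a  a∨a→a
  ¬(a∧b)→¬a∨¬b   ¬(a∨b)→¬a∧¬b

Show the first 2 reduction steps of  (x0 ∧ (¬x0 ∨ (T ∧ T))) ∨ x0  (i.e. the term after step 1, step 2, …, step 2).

Answer: after 2 steps: (x0 ∧ T) ∨ x0

Reduction:
  start: (x0 ∧ (¬x0 ∨ (T ∧ T))) ∨ x0
  step 1: (x0 ∧ (¬x0 ∨ T)) ∨ x0
  step 2: (x0 ∧ T) ∨ x0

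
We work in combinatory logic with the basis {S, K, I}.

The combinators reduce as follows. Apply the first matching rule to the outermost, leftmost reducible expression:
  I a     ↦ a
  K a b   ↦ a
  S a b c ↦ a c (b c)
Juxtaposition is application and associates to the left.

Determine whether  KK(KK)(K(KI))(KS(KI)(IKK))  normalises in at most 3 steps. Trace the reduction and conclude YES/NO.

  start: KK(KK)(K(KI))(KS(KI)(IKK))
  →1  K(K(KI))(KS(KI)(IKK))
  →2  K(KI)

Answer: YES — reaches normal form K(KI) in 2 ≤ 3 steps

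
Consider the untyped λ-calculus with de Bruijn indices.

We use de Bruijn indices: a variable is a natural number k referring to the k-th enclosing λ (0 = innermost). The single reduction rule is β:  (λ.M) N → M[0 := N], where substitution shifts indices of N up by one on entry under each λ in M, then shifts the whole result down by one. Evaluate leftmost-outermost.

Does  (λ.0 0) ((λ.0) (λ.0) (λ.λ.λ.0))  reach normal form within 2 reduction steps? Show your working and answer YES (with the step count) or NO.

Answer: NO — after 2 steps the term is (λ.0) (λ.λ.λ.0) ((λ.0) (λ.0) (λ.λ.λ.0)), not yet normal

Working:
  start: (λ.0 0) ((λ.0) (λ.0) (λ.λ.λ.0))
  step 1: (λ.0) (λ.0) (λ.λ.λ.0) ((λ.0) (λ.0) (λ.λ.λ.0))
  step 2: (λ.0) (λ.λ.λ.0) ((λ.0) (λ.0) (λ.λ.λ.0))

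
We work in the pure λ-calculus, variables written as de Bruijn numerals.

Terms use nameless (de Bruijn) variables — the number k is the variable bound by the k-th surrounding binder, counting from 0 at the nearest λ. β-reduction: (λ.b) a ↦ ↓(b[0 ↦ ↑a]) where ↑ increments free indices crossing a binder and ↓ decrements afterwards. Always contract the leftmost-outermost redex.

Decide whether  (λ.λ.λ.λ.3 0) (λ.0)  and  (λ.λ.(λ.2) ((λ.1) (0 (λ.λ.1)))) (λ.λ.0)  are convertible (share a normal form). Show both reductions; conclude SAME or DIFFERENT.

Answer: SAME — A ⇓ λ.λ.λ.0, B ⇓ λ.λ.λ.0

Working:
Term A:
  start: (λ.λ.λ.λ.3 0) (λ.0)
  →1  λ.λ.λ.(λ.0) 0
  →2  λ.λ.λ.0

Term B:
  start: (λ.λ.(λ.2) ((λ.1) (0 (λ.λ.1)))) (λ.λ.0)
  →1  λ.(λ.λ.λ.0) ((λ.1) (0 (λ.λ.1)))
  →2  λ.λ.λ.0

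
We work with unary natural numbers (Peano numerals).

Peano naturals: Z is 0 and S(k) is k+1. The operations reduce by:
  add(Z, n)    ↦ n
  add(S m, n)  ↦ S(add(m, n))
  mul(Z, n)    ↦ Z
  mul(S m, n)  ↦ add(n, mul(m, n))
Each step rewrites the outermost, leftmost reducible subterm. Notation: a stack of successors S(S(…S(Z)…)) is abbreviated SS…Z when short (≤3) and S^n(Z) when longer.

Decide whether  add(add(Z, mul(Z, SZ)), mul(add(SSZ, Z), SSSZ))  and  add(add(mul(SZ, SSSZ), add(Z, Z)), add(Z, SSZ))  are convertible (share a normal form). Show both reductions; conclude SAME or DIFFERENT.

Term A:
  start: add(add(Z, mul(Z, SZ)), mul(add(SSZ, Z), SSSZ))
  →1  add(mul(Z, SZ), mul(add(SSZ, Z), SSSZ))
  →2  add(Z, mul(add(SSZ, Z), SSSZ))
  →3  mul(add(SSZ, Z), SSSZ)
  →4  mul(S(add(SZ, Z)), SSSZ)
  →5  add(SSSZ, mul(add(SZ, Z), SSSZ))
  →6  S(add(SSZ, mul(add(SZ, Z), SSSZ)))
  →7  S(S(add(SZ, mul(add(SZ, Z), SSSZ))))
  →8  S(S(S(add(Z, mul(add(SZ, Z), SSSZ)))))
  →9  S(S(S(mul(add(SZ, Z), SSSZ))))
  →10  S(S(S(mul(S(add(Z, Z)), SSSZ))))
  →11  S(S(S(add(SSSZ, mul(add(Z, Z), SSSZ)))))
  →12  S(S(S(S(add(SSZ, mul(add(Z, Z), SSSZ))))))
  →13  S(S(S(S(S(add(SZ, mul(add(Z, Z), SSSZ)))))))
  →14  S(S(S(S(S(S(add(Z, mul(add(Z, Z), SSSZ))))))))
  →15  S(S(S(S(S(S(mul(add(Z, Z), SSSZ)))))))
  →16  S(S(S(S(S(S(mul(Z, SSSZ)))))))
  →17  S^6(Z)

Term B:
  start: add(add(mul(SZ, SSSZ), add(Z, Z)), add(Z, SSZ))
  →1  add(add(add(SSSZ, mul(Z, SSSZ)), add(Z, Z)), add(Z, SSZ))
  →2  add(add(S(add(SSZ, mul(Z, SSSZ))), add(Z, Z)), add(Z, SSZ))
  →3  add(S(add(add(SSZ, mul(Z, SSSZ)), add(Z, Z))), add(Z, SSZ))
  →4  S(add(add(add(SSZ, mul(Z, SSSZ)), add(Z, Z)), add(Z, SSZ)))
  →5  S(add(add(S(add(SZ, mul(Z, SSSZ))), add(Z, Z)), add(Z, SSZ)))
  →6  S(add(S(add(add(SZ, mul(Z, SSSZ)), add(Z, Z))), add(Z, SSZ)))
  →7  S(S(add(add(add(SZ, mul(Z, SSSZ)), add(Z, Z)), add(Z, SSZ))))
  →8  S(S(add(add(S(add(Z, mul(Z, SSSZ))), add(Z, Z)), add(Z, SSZ))))
  →9  S(S(add(S(add(add(Z, mul(Z, SSSZ)), add(Z, Z))), add(Z, SSZ))))
  →10  S(S(S(add(add(add(Z, mul(Z, SSSZ)), add(Z, Z)), add(Z, SSZ)))))
  →11  S(S(S(add(add(mul(Z, SSSZ), add(Z, Z)), add(Z, SSZ)))))
  →12  S(S(S(add(add(Z, add(Z, Z)), add(Z, SSZ)))))
  →13  S(S(S(add(add(Z, Z), add(Z, SSZ)))))
  →14  S(S(S(add(Z, add(Z, SSZ)))))
  →15  S(S(S(add(Z, SSZ))))
  →16  S^5(Z)

Answer: DIFFERENT — A ⇓ S^6(Z), B ⇓ S^5(Z)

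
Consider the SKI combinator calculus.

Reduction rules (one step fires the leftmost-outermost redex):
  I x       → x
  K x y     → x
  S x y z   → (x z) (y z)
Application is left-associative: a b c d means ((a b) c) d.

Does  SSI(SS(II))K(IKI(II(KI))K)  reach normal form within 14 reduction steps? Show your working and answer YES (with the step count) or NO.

Answer: YES — reaches normal form K in 12 ≤ 14 steps

Reduction:
  start: SSI(SS(II))K(IKI(II(KI))K)
  →1  S(SS(II))(I(SS(II)))K(IKI(II(KI))K)
  →2  SS(II)K(I(SS(II))K)(IKI(II(KI))K)
  →3  SK(IIK)(I(SS(II))K)(IKI(II(KI))K)
  →4  K(I(SS(II))K)(IIK(I(SS(II))K))(IKI(II(KI))K)
  →5  I(SS(II))K(IKI(II(KI))K)
  →6  SS(II)K(IKI(II(KI))K)
  →7  SK(IIK)(IKI(II(KI))K)
  →8  K(IKI(II(KI))K)(IIK(IKI(II(KI))K))
  →9  IKI(II(KI))K
  →10  KI(II(KI))K
  →11  IK
  →12  K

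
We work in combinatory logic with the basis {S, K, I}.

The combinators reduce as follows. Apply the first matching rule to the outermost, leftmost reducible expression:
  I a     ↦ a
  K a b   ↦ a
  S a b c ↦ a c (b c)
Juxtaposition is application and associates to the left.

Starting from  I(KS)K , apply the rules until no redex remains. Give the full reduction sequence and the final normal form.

Answer: normal form = S  (in 2 steps)

Working:
  start: I(KS)K
  →1  KSK
  →2  S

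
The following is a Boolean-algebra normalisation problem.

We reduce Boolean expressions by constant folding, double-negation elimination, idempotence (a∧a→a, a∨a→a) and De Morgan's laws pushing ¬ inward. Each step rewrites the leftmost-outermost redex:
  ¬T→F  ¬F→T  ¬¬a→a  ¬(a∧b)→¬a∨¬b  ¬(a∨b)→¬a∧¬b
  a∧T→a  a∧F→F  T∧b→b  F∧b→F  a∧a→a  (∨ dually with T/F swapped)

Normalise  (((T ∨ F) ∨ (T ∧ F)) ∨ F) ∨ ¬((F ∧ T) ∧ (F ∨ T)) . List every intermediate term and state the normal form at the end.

Answer: normal form = T  (in 4 steps)

Reduction:
  start: (((T ∨ F) ∨ (T ∧ F)) ∨ F) ∨ ¬((F ∧ T) ∧ (F ∨ T))
  [1] ((T ∨ F) ∨ (T ∧ F)) ∨ ¬((F ∧ T) ∧ (F ∨ T))
  [2] (T ∨ (T ∧ F)) ∨ ¬((F ∧ T) ∧ (F ∨ T))
  [3] T ∨ ¬((F ∧ T) ∧ (F ∨ T))
  [4] T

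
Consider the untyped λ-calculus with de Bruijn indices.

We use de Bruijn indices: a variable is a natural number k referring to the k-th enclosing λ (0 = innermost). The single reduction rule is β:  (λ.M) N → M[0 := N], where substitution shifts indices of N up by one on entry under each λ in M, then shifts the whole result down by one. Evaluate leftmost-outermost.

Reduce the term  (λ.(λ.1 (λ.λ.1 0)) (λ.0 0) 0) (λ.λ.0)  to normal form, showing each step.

  start: (λ.(λ.1 (λ.λ.1 0)) (λ.0 0) 0) (λ.λ.0)
  step 1: (λ.(λ.λ.0) (λ.λ.1 0)) (λ.0 0) (λ.λ.0)
  step 2: (λ.λ.0) (λ.λ.1 0) (λ.λ.0)
  step 3: (λ.0) (λ.λ.0)
  step 4: λ.λ.0

Answer: normal form = λ.λ.0  (in 4 steps)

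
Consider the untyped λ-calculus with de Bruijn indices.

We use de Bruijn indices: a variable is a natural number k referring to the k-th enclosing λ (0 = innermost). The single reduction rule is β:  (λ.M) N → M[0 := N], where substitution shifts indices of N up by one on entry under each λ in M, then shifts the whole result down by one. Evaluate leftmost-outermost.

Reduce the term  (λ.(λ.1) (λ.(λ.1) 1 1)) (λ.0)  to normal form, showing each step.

Answer: normal form = λ.0  (in 2 steps)

Reduction:
  start: (λ.(λ.1) (λ.(λ.1) 1 1)) (λ.0)
  [1] (λ.λ.0) (λ.(λ.1) (λ.0) (λ.0))
  [2] λ.0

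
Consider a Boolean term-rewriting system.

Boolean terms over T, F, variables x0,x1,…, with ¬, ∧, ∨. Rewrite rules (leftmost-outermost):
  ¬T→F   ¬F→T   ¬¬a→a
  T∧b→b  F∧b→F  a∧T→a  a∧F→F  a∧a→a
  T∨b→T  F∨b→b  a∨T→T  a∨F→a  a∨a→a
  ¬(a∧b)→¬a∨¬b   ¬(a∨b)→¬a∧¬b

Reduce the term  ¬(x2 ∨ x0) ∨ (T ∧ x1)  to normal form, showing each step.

Answer: normal form = (¬x2 ∧ ¬x0) ∨ x1  (in 2 steps)

Derivation:
  start: ¬(x2 ∨ x0) ∨ (T ∧ x1)
  step 1: (¬x2 ∧ ¬x0) ∨ (T ∧ x1)
  step 2: (¬x2 ∧ ¬x0) ∨ x1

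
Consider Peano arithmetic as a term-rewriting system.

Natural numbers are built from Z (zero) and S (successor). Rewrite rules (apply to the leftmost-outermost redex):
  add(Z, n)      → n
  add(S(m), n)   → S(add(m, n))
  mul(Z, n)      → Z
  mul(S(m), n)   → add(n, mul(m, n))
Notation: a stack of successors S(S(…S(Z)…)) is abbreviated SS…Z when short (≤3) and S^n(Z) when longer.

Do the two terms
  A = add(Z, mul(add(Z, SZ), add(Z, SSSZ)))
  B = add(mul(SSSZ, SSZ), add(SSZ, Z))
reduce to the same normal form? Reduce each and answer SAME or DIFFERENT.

Answer: DIFFERENT — A ⇓ SSSZ, B ⇓ S^8(Z)

Derivation:
Term A:
  start: add(Z, mul(add(Z, SZ), add(Z, SSSZ)))
  [1] mul(add(Z, SZ), add(Z, SSSZ))
  [2] mul(SZ, add(Z, SSSZ))
  [3] add(add(Z, SSSZ), mul(Z, add(Z, SSSZ)))
  [4] add(SSSZ, mul(Z, add(Z, SSSZ)))
  [5] S(add(SSZ, mul(Z, add(Z, SSSZ))))
  [6] S(S(add(SZ, mul(Z, add(Z, SSSZ)))))
  [7] S(S(S(add(Z, mul(Z, add(Z, SSSZ))))))
  [8] S(S(S(mul(Z, add(Z, SSSZ)))))
  [9] SSSZ

Term B:
  start: add(mul(SSSZ, SSZ), add(SSZ, Z))
  [1] add(add(SSZ, mul(SSZ, SSZ)), add(SSZ, Z))
  [2] add(S(add(SZ, mul(SSZ, SSZ))), add(SSZ, Z))
  [3] S(add(add(SZ, mul(SSZ, SSZ)), add(SSZ, Z)))
  [4] S(add(S(add(Z, mul(SSZ, SSZ))), add(SSZ, Z)))
  [5] S(S(add(add(Z, mul(SSZ, SSZ)), add(SSZ, Z))))
  [6] S(S(add(mul(SSZ, SSZ), add(SSZ, Z))))
  [7] S(S(add(add(SSZ, mul(SZ, SSZ)), add(SSZ, Z))))
  [8] S(S(add(S(add(SZ, mul(SZ, SSZ))), add(SSZ, Z))))
  [9] S(S(S(add(add(SZ, mul(SZ, SSZ)), add(SSZ, Z)))))
  [10] S(S(S(add(S(add(Z, mul(SZ, SSZ))), add(SSZ, Z)))))
  [11] S(S(S(S(add(add(Z, mul(SZ, SSZ)), add(SSZ, Z))))))
  [12] S(S(S(S(add(mul(SZ, SSZ), add(SSZ, Z))))))
  [13] S(S(S(S(add(add(SSZ, mul(Z, SSZ)), add(SSZ, Z))))))
  [14] S(S(S(S(add(S(add(SZ, mul(Z, SSZ))), add(SSZ, Z))))))
  [15] S(S(S(S(S(add(add(SZ, mul(Z, SSZ)), add(SSZ, Z)))))))
  [16] S(S(S(S(S(add(S(add(Z, mul(Z, SSZ))), add(SSZ, Z)))))))
  [17] S(S(S(S(S(S(add(add(Z, mul(Z, SSZ)), add(SSZ, Z))))))))
  [18] S(S(S(S(S(S(add(mul(Z, SSZ), add(SSZ, Z))))))))
  [19] S(S(S(S(S(S(add(Z, add(SSZ, Z))))))))
  [20] S(S(S(S(S(S(add(SSZ, Z)))))))
  [21] S(S(S(S(S(S(S(add(SZ, Z))))))))
  [22] S(S(S(S(S(S(S(S(add(Z, Z)))))))))
  [23] S^8(Z)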